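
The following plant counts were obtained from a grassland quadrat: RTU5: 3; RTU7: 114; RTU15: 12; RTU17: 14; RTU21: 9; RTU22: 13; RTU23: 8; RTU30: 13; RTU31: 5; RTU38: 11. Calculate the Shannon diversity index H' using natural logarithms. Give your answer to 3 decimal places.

Total N = 3+114+12+14+9+13+8+13+5+11 = 202, so the proportions are 0.01485, 0.56436, 0.05941, 0.06931, 0.04455, 0.06436, 0.0396, 0.06436, 0.02475, 0.05446 (working shown to 5 dp, full precision carried).
Each pᵢ ln pᵢ term: 0.01485×(-4.20966)=-0.06252, 0.56436×(-0.57207)=-0.32285, 0.05941×(-2.82336)=-0.16772, 0.06931×(-2.66921)=-0.18499, 0.04455×(-3.11104)=-0.13861, 0.06436×(-2.74332)=-0.17655, 0.0396×(-3.22883)=-0.12787, 0.06436×(-2.74332)=-0.17655, 0.02475×(-3.69883)=-0.09156, 0.05446×(-2.91037)=-0.15849.
Sum = -1.60772, so H' = 1.608.

1.608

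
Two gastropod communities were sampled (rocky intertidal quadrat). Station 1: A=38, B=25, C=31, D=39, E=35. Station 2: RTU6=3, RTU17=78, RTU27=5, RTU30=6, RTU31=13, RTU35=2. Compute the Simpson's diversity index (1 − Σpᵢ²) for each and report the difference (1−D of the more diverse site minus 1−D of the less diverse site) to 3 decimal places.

Station 1: N=168, proportions 0.22619, 0.14881, 0.184524, 0.232143, 0.208333, giving 1−D = 0.795351 (working shown to 6 dp, full precision carried).
Station 2: N=107, proportions 0.028037, 0.728972, 0.046729, 0.056075, 0.121495, 0.018692, giving 1−D = 0.447375.
Difference = |0.795351 − 0.447375| = 0.347976, i.e. 0.348 to 3 decimal places.

0.348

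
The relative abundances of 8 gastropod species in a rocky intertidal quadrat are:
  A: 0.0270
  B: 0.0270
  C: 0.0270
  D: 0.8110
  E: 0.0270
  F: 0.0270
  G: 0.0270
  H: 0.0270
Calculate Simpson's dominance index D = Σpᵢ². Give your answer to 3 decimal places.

0.663

D = 0.027² + 0.027² + 0.027² + 0.811² + 0.027² + 0.027² + 0.027² + 0.027² = 0.00073 + 0.00073 + 0.00073 + 0.65772 + 0.00073 + 0.00073 + 0.00073 + 0.00073 = 0.66282 (working shown to 5 dp, full precision carried).
To 3 decimal places, D = 0.663.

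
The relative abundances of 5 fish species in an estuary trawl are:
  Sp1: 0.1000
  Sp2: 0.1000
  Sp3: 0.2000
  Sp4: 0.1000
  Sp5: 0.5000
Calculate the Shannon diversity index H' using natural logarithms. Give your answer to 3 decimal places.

1.359

Each pᵢ ln pᵢ term (working shown to 5 dp, full precision carried): 0.1×(-2.30259)=-0.23026, 0.1×(-2.30259)=-0.23026, 0.2×(-1.60944)=-0.32189, 0.1×(-2.30259)=-0.23026, 0.5×(-0.69315)=-0.34657.
Sum = -1.35924, so H' = 1.359.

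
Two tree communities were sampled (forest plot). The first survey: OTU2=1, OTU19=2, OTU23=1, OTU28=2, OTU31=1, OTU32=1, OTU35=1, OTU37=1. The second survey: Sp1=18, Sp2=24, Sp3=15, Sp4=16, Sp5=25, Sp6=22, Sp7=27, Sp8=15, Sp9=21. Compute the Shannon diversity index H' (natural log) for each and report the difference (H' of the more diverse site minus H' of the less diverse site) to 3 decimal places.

0.150

The first survey: N=10, proportions 0.1, 0.2, 0.1, 0.2, 0.1, 0.1, 0.1, 0.1, giving H' = 2.02533 (working shown to 5 dp, full precision carried).
The second survey: N=183, proportions 0.09836, 0.13115, 0.08197, 0.08743, 0.13661, 0.12022, 0.14754, 0.08197, 0.11475, giving H' = 2.17506.
Difference = |2.02533 − 2.17506| = 0.14973, i.e. 0.150 to 3 decimal places.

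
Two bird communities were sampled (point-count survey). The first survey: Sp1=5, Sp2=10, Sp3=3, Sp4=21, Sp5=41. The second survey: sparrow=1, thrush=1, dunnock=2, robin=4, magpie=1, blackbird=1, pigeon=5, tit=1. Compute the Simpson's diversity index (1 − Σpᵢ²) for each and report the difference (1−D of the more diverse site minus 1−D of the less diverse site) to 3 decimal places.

The first survey: N=80, proportions 0.0625, 0.125, 0.0375, 0.2625, 0.5125, giving 1−D = 0.64750 (working shown to 5 dp, full precision carried).
The second survey: N=16, proportions 0.0625, 0.0625, 0.125, 0.25, 0.0625, 0.0625, 0.3125, 0.0625, giving 1−D = 0.80469.
Difference = |0.64750 − 0.80469| = 0.15719, i.e. 0.157 to 3 decimal places.

0.157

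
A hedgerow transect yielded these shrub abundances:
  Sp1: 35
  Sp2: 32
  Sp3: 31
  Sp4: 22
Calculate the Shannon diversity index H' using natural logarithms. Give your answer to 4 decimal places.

Total N = 35+32+31+22 = 120, so the proportions are 0.291667, 0.266667, 0.258333, 0.183333 (working shown to 6 dp, full precision carried).
Each pᵢ ln pᵢ term: 0.291667×(-1.232144)=-0.359375, 0.266667×(-1.321756)=-0.352468, 0.258333×(-1.353505)=-0.349655, 0.183333×(-1.696449)=-0.311016.
Sum = -1.372515, so H' = 1.3725.

1.3725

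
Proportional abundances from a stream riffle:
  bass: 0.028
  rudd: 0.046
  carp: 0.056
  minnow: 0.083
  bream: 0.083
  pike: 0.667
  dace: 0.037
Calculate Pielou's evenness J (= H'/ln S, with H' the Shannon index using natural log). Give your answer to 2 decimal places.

0.62

H' = −Σ pᵢ ln pᵢ = −((-0.1001) + (-0.1416) + (-0.1614) + (-0.2066) + (-0.2066) + (-0.2701) + (-0.1220)) = 1.2084 (working shown to 4 dp, full precision carried).
With S = 7 species, ln S = 1.9459, so J = 1.2084/1.9459 = 0.6210, i.e. 0.62 to 2 decimal places.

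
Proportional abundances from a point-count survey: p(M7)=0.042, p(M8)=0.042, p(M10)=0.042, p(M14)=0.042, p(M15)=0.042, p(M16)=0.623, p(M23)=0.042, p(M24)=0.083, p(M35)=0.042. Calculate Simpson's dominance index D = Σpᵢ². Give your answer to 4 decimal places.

D = 0.042² + 0.042² + 0.042² + 0.042² + 0.042² + 0.623² + 0.042² + 0.083² + 0.042² = 0.001764 + 0.001764 + 0.001764 + 0.001764 + 0.001764 + 0.388129 + 0.001764 + 0.006889 + 0.001764 = 0.407366 (working shown to 6 dp, full precision carried).
To 4 decimal places, D = 0.4074.

0.4074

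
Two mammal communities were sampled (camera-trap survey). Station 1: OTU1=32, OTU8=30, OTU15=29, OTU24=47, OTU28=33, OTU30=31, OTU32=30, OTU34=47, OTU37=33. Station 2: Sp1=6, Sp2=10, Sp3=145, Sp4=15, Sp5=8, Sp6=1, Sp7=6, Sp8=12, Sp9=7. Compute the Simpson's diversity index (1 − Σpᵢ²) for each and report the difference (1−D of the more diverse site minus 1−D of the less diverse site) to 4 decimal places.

Station 1: N=312, proportions 0.102564, 0.096154, 0.092949, 0.150641, 0.105769, 0.099359, 0.096154, 0.150641, 0.105769, giving 1−D = 0.884718 (working shown to 6 dp, full precision carried).
Station 2: N=210, proportions 0.028571, 0.047619, 0.690476, 0.071429, 0.038095, 0.004762, 0.028571, 0.057143, 0.033333, giving 1−D = 0.508390.
Difference = |0.884718 − 0.508390| = 0.376328, i.e. 0.3763 to 4 decimal places.

0.3763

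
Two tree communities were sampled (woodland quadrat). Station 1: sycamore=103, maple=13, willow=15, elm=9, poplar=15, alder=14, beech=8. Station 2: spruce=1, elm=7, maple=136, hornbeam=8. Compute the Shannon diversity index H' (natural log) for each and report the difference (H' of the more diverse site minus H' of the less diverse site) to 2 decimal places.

Station 1: N=177, proportions 0.5819, 0.0734, 0.0847, 0.0508, 0.0847, 0.0791, 0.0452, giving H' = 1.4173 (working shown to 4 dp, full precision carried).
Station 2: N=152, proportions 0.0066, 0.0461, 0.8947, 0.0526, giving H' = 0.4293.
Difference = |1.4173 − 0.4293| = 0.9880, i.e. 0.99 to 2 decimal places.

0.99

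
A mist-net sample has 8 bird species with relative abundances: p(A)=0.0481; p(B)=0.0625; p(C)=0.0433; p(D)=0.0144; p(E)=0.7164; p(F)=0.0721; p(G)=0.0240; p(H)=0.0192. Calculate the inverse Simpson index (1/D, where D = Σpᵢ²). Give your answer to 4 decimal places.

1.8951

D = 0.0481² + 0.0625² + 0.0433² + 0.0144² + 0.7164² + 0.0721² + 0.024² + 0.0192² = 0.0023136 + 0.0039062 + 0.0018749 + 0.0002074 + 0.5132290 + 0.0051984 + 0.0005760 + 0.0003686 = 0.5276741 (working shown to 7 dp, full precision carried).
So 1/D = 1.895109, i.e. 1.8951 to 4 decimal places.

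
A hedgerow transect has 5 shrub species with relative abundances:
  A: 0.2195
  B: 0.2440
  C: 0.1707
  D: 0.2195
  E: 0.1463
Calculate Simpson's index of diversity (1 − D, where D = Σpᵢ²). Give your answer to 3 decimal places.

0.794

D = 0.2195² + 0.244² + 0.1707² + 0.2195² + 0.1463² = 0.04818 + 0.05954 + 0.02914 + 0.04818 + 0.02140 = 0.20644 (working shown to 5 dp, full precision carried).
So 1 − D = 0.79356, i.e. 0.794 to 3 decimal places.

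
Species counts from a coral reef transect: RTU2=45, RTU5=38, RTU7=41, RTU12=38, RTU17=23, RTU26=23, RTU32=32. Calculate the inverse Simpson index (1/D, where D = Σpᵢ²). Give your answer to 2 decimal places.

Total N = 45+38+41+38+23+23+32 = 240, so the proportions are 0.1875, 0.158333, 0.170833, 0.158333, 0.095833, 0.095833, 0.133333 (working shown to 6 dp, full precision carried).
D = 0.1875² + 0.158333² + 0.170833² + 0.158333² + 0.095833² + 0.095833² + 0.133333² = 0.035156 + 0.025069 + 0.029184 + 0.025069 + 0.009184 + 0.009184 + 0.017778 = 0.150625.
So 1/D = 6.6390, i.e. 6.64 to 2 decimal places.

6.64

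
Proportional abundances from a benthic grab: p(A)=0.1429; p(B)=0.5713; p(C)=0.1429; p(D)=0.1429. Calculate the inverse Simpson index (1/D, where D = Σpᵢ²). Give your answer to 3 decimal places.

D = 0.1429² + 0.5713² + 0.1429² + 0.1429² = 0.020420 + 0.326384 + 0.020420 + 0.020420 = 0.387645 (working shown to 6 dp, full precision carried).
So 1/D = 2.57968, i.e. 2.580 to 3 decimal places.

2.580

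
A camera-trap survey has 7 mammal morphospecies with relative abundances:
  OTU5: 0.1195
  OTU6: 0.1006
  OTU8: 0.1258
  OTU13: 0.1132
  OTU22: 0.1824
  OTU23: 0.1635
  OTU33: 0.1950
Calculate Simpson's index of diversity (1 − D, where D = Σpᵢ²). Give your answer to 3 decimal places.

D = 0.1195² + 0.1006² + 0.1258² + 0.1132² + 0.1824² + 0.1635² + 0.195² = 0.01428 + 0.01012 + 0.01583 + 0.01281 + 0.03327 + 0.02673 + 0.03803 = 0.15107 (working shown to 5 dp, full precision carried).
So 1 − D = 0.84893, i.e. 0.849 to 3 decimal places.

0.849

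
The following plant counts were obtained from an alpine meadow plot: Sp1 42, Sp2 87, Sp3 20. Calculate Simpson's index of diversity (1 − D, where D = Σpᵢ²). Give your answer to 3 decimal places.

0.562

Total N = 42+87+20 = 149, so the proportions are 0.28188, 0.58389, 0.13423 (working shown to 5 dp, full precision carried).
D = 0.28188² + 0.58389² + 0.13423² = 0.07946 + 0.34093 + 0.01802 = 0.43840.
So 1 − D = 0.56160, i.e. 0.562 to 3 decimal places.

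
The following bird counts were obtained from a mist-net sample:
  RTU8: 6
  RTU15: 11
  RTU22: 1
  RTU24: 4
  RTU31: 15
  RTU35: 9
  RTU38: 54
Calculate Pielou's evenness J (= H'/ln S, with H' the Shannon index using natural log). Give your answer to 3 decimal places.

0.730

Total N = 6+11+1+4+15+9+54 = 100, so the proportions are 0.06, 0.11, 0.01, 0.04, 0.15, 0.09, 0.54 (working shown to 5 dp, full precision carried).
H' = −Σ pᵢ ln pᵢ = −((-0.16880) + (-0.24280) + (-0.04605) + (-0.12876) + (-0.28457) + (-0.21672) + (-0.33274)) = 1.42044.
With S = 7 species, ln S = 1.94591, so J = 1.42044/1.94591 = 0.72996, i.e. 0.730 to 3 decimal places.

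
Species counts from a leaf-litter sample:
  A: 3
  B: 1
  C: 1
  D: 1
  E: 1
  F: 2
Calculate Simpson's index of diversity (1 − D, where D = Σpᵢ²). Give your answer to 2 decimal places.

0.79

Total N = 3+1+1+1+1+2 = 9, so the proportions are 0.3333, 0.1111, 0.1111, 0.1111, 0.1111, 0.2222 (working shown to 4 dp, full precision carried).
D = 0.3333² + 0.1111² + 0.1111² + 0.1111² + 0.1111² + 0.2222² = 0.1111 + 0.0123 + 0.0123 + 0.0123 + 0.0123 + 0.0494 = 0.2099.
So 1 − D = 0.7901, i.e. 0.79 to 2 decimal places.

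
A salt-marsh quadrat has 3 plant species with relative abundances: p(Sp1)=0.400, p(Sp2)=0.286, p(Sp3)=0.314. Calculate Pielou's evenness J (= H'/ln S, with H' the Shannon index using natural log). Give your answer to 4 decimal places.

H' = −Σ pᵢ ln pᵢ = −((-0.366516) + (-0.358004) + (-0.363726)) = 1.088246 (working shown to 6 dp, full precision carried).
With S = 3 species, ln S = 1.098612, so J = 1.088246/1.098612 = 0.990565, i.e. 0.9906 to 4 decimal places.

0.9906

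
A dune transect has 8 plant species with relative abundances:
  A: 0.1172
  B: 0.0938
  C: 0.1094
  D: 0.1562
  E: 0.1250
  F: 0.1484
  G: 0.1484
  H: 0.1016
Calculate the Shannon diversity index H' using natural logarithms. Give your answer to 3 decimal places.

2.064

Each pᵢ ln pᵢ term (working shown to 5 dp, full precision carried): 0.1172×(-2.14387)=-0.25126, 0.0938×(-2.36659)=-0.22199, 0.1094×(-2.21274)=-0.24207, 0.1562×(-1.85662)=-0.29000, 0.125×(-2.07944)=-0.25993, 0.1484×(-1.90784)=-0.28312, 0.1484×(-1.90784)=-0.28312, 0.1016×(-2.28671)=-0.23233.
Sum = -2.06383, so H' = 2.064.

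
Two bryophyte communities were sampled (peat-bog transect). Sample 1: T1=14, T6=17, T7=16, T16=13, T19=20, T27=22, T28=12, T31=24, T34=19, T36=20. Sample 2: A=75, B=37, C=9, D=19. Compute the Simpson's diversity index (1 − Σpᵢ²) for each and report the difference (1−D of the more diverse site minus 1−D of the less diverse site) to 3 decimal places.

0.275

Sample 1: N=177, proportions 0.0791, 0.09605, 0.0904, 0.07345, 0.11299, 0.12429, 0.0678, 0.13559, 0.10734, 0.11299, giving 1−D = 0.89546 (working shown to 5 dp, full precision carried).
Sample 2: N=140, proportions 0.53571, 0.26429, 0.06429, 0.13571, giving 1−D = 0.62061.
Difference = |0.89546 − 0.62061| = 0.27485, i.e. 0.275 to 3 decimal places.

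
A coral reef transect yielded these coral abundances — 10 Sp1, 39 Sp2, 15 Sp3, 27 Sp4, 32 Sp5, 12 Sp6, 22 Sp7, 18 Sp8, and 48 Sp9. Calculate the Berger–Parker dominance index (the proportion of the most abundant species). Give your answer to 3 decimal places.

0.215

Total N = 10+39+15+27+32+12+22+18+48 = 223, so the proportions are 0.04484, 0.17489, 0.06726, 0.12108, 0.1435, 0.05381, 0.09865, 0.08072, 0.21525 (working shown to 5 dp, full precision carried).
The largest proportion is 0.21525, i.e. d = 0.215 to 3 decimal places.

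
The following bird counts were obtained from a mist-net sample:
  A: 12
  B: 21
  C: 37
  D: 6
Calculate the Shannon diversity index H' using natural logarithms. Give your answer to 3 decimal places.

Total N = 12+21+37+6 = 76, so the proportions are 0.15789, 0.27632, 0.48684, 0.07895 (working shown to 5 dp, full precision carried).
Each pᵢ ln pᵢ term: 0.15789×(-1.84583)=-0.29145, 0.27632×(-1.28621)=-0.35540, 0.48684×(-0.71982)=-0.35044, 0.07895×(-2.53897)=-0.20045.
Sum = -1.19773, so H' = 1.198.

1.198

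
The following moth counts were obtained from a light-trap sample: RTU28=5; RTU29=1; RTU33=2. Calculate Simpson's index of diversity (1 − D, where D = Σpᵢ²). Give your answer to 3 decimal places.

Total N = 5+1+2 = 8, so the proportions are 0.625, 0.125, 0.25 (working shown to 5 dp, full precision carried).
D = 0.625² + 0.125² + 0.25² = 0.39062 + 0.01562 + 0.06250 = 0.46875.
So 1 − D = 0.53125, i.e. 0.531 to 3 decimal places.

0.531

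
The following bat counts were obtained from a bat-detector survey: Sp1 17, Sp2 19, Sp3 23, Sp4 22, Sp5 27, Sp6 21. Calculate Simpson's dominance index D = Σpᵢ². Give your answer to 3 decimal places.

0.170

Total N = 17+19+23+22+27+21 = 129, so the proportions are 0.13178, 0.14729, 0.17829, 0.17054, 0.2093, 0.16279 (working shown to 5 dp, full precision carried).
D = 0.13178² + 0.14729² + 0.17829² + 0.17054² + 0.2093² + 0.16279² = 0.01737 + 0.02169 + 0.03179 + 0.02908 + 0.04381 + 0.02650 = 0.17024.
To 3 decimal places, D = 0.170.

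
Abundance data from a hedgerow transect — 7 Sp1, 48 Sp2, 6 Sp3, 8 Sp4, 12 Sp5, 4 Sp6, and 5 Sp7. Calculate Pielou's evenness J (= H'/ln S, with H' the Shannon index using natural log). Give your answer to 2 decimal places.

0.77

Total N = 7+48+6+8+12+4+5 = 90, so the proportions are 0.0778, 0.5333, 0.0667, 0.0889, 0.1333, 0.0444, 0.0556 (working shown to 4 dp, full precision carried).
H' = −Σ pᵢ ln pᵢ = −((-0.1986) + (-0.3353) + (-0.1805) + (-0.2151) + (-0.2687) + (-0.1384) + (-0.1606)) = 1.4972.
With S = 7 species, ln S = 1.9459, so J = 1.4972/1.9459 = 0.7694, i.e. 0.77 to 2 decimal places.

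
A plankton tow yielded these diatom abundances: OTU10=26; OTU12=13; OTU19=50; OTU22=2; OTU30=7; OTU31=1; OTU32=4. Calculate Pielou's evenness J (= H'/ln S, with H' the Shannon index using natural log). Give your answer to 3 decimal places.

Total N = 26+13+50+2+7+1+4 = 103, so the proportions are 0.25243, 0.12621, 0.48544, 0.01942, 0.06796, 0.00971, 0.03883 (working shown to 5 dp, full precision carried).
H' = −Σ pᵢ ln pᵢ = −((-0.34750) + (-0.26123) + (-0.35083) + (-0.07654) + (-0.18274) + (-0.04500) + (-0.12615)) = 1.38998.
With S = 7 species, ln S = 1.94591, so J = 1.38998/1.94591 = 0.71431, i.e. 0.714 to 3 decimal places.

0.714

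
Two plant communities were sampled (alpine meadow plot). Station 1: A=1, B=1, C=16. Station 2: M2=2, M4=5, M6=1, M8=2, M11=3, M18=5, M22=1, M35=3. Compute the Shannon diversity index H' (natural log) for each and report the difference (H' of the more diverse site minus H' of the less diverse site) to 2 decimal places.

Station 1: N=18, proportions 0.0556, 0.0556, 0.8889, giving H' = 0.4258 (working shown to 4 dp, full precision carried).
Station 2: N=22, proportions 0.0909, 0.2273, 0.0455, 0.0909, 0.1364, 0.2273, 0.0455, 0.1364, giving H' = 1.9338.
Difference = |0.4258 − 1.9338| = 1.5080, i.e. 1.51 to 2 decimal places.

1.51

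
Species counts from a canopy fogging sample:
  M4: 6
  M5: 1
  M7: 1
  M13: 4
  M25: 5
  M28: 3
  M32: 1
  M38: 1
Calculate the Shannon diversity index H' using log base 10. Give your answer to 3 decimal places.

Total N = 6+1+1+4+5+3+1+1 = 22, so the proportions are 0.27273, 0.04545, 0.04545, 0.18182, 0.22727, 0.13636, 0.04545, 0.04545 (working shown to 5 dp, full precision carried).
Each pᵢ log₁₀ pᵢ term: 0.27273×(-0.56427)=-0.15389, 0.04545×(-1.34242)=-0.06102, 0.04545×(-1.34242)=-0.06102, 0.18182×(-0.74036)=-0.13461, 0.22727×(-0.64345)=-0.14624, 0.13636×(-0.86530)=-0.11800, 0.04545×(-1.34242)=-0.06102, 0.04545×(-1.34242)=-0.06102.
Sum = -0.79682, so H' = 0.797.

0.797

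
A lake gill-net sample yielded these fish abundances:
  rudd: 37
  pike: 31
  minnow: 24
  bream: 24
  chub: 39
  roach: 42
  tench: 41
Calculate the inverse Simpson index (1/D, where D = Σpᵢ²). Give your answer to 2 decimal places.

6.71

Total N = 37+31+24+24+39+42+41 = 238, so the proportions are 0.1554622, 0.1302521, 0.1008403, 0.1008403, 0.1638655, 0.1764706, 0.1722689 (working shown to 7 dp, full precision carried).
D = 0.1554622² + 0.1302521² + 0.1008403² + 0.1008403² + 0.1638655² + 0.1764706² + 0.1722689² = 0.0241685 + 0.0169656 + 0.0101688 + 0.0101688 + 0.0268519 + 0.0311419 + 0.0296766 = 0.1491420.
So 1/D = 6.70502, i.e. 6.71 to 2 decimal places.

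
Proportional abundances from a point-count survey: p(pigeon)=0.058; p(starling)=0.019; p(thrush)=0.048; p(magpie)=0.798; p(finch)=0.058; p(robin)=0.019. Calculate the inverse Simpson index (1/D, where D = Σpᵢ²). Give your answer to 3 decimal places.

D = 0.058² + 0.019² + 0.048² + 0.798² + 0.058² + 0.019² = 0.003364 + 0.000361 + 0.002304 + 0.636804 + 0.003364 + 0.000361 = 0.646558 (working shown to 6 dp, full precision carried).
So 1/D = 1.54665, i.e. 1.547 to 3 decimal places.

1.547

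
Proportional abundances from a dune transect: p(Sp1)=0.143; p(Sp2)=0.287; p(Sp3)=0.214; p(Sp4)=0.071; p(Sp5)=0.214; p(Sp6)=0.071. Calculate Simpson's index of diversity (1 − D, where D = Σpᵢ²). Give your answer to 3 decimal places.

0.796

D = 0.143² + 0.287² + 0.214² + 0.071² + 0.214² + 0.071² = 0.02045 + 0.08237 + 0.04580 + 0.00504 + 0.04580 + 0.00504 = 0.20449 (working shown to 5 dp, full precision carried).
So 1 − D = 0.79551, i.e. 0.796 to 3 decimal places.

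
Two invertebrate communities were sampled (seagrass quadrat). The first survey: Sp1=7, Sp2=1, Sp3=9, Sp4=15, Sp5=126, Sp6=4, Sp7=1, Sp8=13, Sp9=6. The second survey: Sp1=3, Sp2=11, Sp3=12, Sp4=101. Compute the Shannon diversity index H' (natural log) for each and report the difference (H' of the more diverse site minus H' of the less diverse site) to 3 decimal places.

The first survey: N=182, proportions 0.03846, 0.00549, 0.04945, 0.08242, 0.69231, 0.02198, 0.00549, 0.07143, 0.03297, giving H' = 1.17638 (working shown to 5 dp, full precision carried).
The second survey: N=127, proportions 0.02362, 0.08661, 0.09449, 0.79528, giving H' = 0.70546.
Difference = |1.17638 − 0.70546| = 0.47092, i.e. 0.471 to 3 decimal places.

0.471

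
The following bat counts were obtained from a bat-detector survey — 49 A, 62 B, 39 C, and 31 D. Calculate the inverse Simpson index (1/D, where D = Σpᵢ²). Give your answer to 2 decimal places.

3.75

Total N = 49+62+39+31 = 181, so the proportions are 0.270718, 0.342541, 0.21547, 0.171271 (working shown to 6 dp, full precision carried).
D = 0.270718² + 0.342541² + 0.21547² + 0.171271² = 0.073288 + 0.117335 + 0.046427 + 0.029334 = 0.266384.
So 1/D = 3.7540, i.e. 3.75 to 2 decimal places.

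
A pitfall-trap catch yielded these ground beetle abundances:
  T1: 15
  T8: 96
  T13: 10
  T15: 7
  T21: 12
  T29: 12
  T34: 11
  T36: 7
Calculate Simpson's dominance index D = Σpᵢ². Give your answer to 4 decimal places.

0.3477

Total N = 15+96+10+7+12+12+11+7 = 170, so the proportions are 0.088235, 0.564706, 0.058824, 0.041176, 0.070588, 0.070588, 0.064706, 0.041176 (working shown to 6 dp, full precision carried).
D = 0.088235² + 0.564706² + 0.058824² + 0.041176² + 0.070588² + 0.070588² + 0.064706² + 0.041176² = 0.007785 + 0.318893 + 0.003460 + 0.001696 + 0.004983 + 0.004983 + 0.004187 + 0.001696 = 0.347682.
To 4 decimal places, D = 0.3477.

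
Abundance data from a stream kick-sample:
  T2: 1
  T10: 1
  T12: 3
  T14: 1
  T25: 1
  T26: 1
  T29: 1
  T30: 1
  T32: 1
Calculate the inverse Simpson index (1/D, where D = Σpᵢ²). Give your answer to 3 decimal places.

Total N = 1+1+3+1+1+1+1+1+1 = 11, so the proportions are 0.0909091, 0.0909091, 0.2727273, 0.0909091, 0.0909091, 0.0909091, 0.0909091, 0.0909091, 0.0909091 (working shown to 7 dp, full precision carried).
D = 0.0909091² + 0.0909091² + 0.2727273² + 0.0909091² + 0.0909091² + 0.0909091² + 0.0909091² + 0.0909091² + 0.0909091² = 0.0082645 + 0.0082645 + 0.0743802 + 0.0082645 + 0.0082645 + 0.0082645 + 0.0082645 + 0.0082645 + 0.0082645 = 0.1404959.
So 1/D = 7.11765, i.e. 7.118 to 3 decimal places.

7.118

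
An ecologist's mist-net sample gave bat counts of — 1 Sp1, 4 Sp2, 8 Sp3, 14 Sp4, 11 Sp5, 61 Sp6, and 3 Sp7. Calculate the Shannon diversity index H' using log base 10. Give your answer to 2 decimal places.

Total N = 1+4+8+14+11+61+3 = 102, so the proportions are 0.0098, 0.0392, 0.0784, 0.1373, 0.1078, 0.598, 0.0294 (working shown to 4 dp, full precision carried).
Each pᵢ log₁₀ pᵢ term: 0.0098×(-2.0086)=-0.0197, 0.0392×(-1.4065)=-0.0552, 0.0784×(-1.1055)=-0.0867, 0.1373×(-0.8625)=-0.1184, 0.1078×(-0.9672)=-0.1043, 0.598×(-0.2233)=-0.1335, 0.0294×(-1.5315)=-0.0450.
Sum = -0.5628, so H' = 0.56.

0.56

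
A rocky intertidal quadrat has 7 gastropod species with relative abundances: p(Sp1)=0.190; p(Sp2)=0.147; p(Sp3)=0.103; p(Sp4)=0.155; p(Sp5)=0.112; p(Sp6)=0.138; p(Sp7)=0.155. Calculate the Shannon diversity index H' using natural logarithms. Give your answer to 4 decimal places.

Each pᵢ ln pᵢ term (working shown to 6 dp, full precision carried): 0.19×(-1.660731)=-0.315539, 0.147×(-1.917323)=-0.281846, 0.103×(-2.273026)=-0.234122, 0.155×(-1.864330)=-0.288971, 0.112×(-2.189256)=-0.245197, 0.138×(-1.980502)=-0.273309, 0.155×(-1.864330)=-0.288971.
Sum = -1.927955, so H' = 1.9280.

1.9280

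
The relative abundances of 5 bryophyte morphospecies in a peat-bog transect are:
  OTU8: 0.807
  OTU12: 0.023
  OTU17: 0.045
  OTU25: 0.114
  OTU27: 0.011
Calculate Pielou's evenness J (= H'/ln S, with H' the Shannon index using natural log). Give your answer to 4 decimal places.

H' = −Σ pᵢ ln pᵢ = −((-0.173046) + (-0.086762) + (-0.139549) + (-0.247557) + (-0.049608)) = 0.696523 (working shown to 6 dp, full precision carried).
With S = 5 species, ln S = 1.609438, so J = 0.696523/1.609438 = 0.432774, i.e. 0.4328 to 4 decimal places.

0.4328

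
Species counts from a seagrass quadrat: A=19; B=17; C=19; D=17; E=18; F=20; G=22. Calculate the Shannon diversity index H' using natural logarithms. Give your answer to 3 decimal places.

1.942

Total N = 19+17+19+17+18+20+22 = 132, so the proportions are 0.14394, 0.12879, 0.14394, 0.12879, 0.13636, 0.15152, 0.16667 (working shown to 5 dp, full precision carried).
Each pᵢ ln pᵢ term: 0.14394×(-1.93836)=-0.27901, 0.12879×(-2.04959)=-0.26396, 0.14394×(-1.93836)=-0.27901, 0.12879×(-2.04959)=-0.26396, 0.13636×(-1.99243)=-0.27170, 0.15152×(-1.88707)=-0.28592, 0.16667×(-1.79176)=-0.29863.
Sum = -1.94218, so H' = 1.942.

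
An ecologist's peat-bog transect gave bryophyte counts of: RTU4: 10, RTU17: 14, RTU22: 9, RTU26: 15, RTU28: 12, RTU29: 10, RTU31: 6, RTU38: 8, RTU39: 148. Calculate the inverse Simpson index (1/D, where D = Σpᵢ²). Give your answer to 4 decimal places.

2.3555

Total N = 10+14+9+15+12+10+6+8+148 = 232, so the proportions are 0.0431034, 0.0603448, 0.0387931, 0.0646552, 0.0517241, 0.0431034, 0.0258621, 0.0344828, 0.637931 (working shown to 7 dp, full precision carried).
D = 0.0431034² + 0.0603448² + 0.0387931² + 0.0646552² + 0.0517241² + 0.0431034² + 0.0258621² + 0.0344828² + 0.637931² = 0.0018579 + 0.0036415 + 0.0015049 + 0.0041803 + 0.0026754 + 0.0018579 + 0.0006688 + 0.0011891 + 0.4069560 = 0.4245318.
So 1/D = 2.355536, i.e. 2.3555 to 4 decimal places.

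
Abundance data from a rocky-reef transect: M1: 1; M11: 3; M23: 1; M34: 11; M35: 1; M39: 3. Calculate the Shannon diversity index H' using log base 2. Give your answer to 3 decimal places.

1.944

Total N = 1+3+1+11+1+3 = 20, so the proportions are 0.05, 0.15, 0.05, 0.55, 0.05, 0.15 (working shown to 5 dp, full precision carried).
Each pᵢ log₂ pᵢ term: 0.05×(-4.32193)=-0.21610, 0.15×(-2.73697)=-0.41054, 0.05×(-4.32193)=-0.21610, 0.55×(-0.86250)=-0.47437, 0.05×(-4.32193)=-0.21610, 0.15×(-2.73697)=-0.41054.
Sum = -1.94375, so H' = 1.944.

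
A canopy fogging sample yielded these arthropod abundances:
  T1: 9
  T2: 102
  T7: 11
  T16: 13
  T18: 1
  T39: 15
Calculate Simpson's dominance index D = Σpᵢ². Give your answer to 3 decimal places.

0.482

Total N = 9+102+11+13+1+15 = 151, so the proportions are 0.0596, 0.6755, 0.07285, 0.08609, 0.00662, 0.09934 (working shown to 5 dp, full precision carried).
D = 0.0596² + 0.6755² + 0.07285² + 0.08609² + 0.00662² + 0.09934² = 0.00355 + 0.45630 + 0.00531 + 0.00741 + 0.00004 + 0.00987 = 0.48248.
To 3 decimal places, D = 0.482.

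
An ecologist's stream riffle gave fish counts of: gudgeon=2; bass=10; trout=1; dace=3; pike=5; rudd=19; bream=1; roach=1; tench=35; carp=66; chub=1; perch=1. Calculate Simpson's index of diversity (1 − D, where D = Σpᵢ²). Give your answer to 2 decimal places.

Total N = 2+10+1+3+5+19+1+1+35+66+1+1 = 145, so the proportions are 0.0138, 0.069, 0.0069, 0.0207, 0.0345, 0.131, 0.0069, 0.0069, 0.2414, 0.4552, 0.0069, 0.0069 (working shown to 4 dp, full precision carried).
D = 0.0138² + 0.069² + 0.0069² + 0.0207² + 0.0345² + 0.131² + 0.0069² + 0.0069² + 0.2414² + 0.4552² + 0.0069² + 0.0069² = 0.0002 + 0.0048 + 0.0000 + 0.0004 + 0.0012 + 0.0172 + 0.0000 + 0.0000 + 0.0583 + 0.2072 + 0.0000 + 0.0000 = 0.2894.
So 1 − D = 0.7106, i.e. 0.71 to 2 decimal places.

0.71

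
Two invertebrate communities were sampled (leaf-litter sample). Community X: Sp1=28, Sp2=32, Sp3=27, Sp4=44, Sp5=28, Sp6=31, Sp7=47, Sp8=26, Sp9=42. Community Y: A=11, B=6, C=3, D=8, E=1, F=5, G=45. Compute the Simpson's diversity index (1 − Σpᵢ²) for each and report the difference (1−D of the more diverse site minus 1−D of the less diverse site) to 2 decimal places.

0.25

Community X: N=305, proportions 0.0918, 0.1049, 0.0885, 0.1443, 0.0918, 0.1016, 0.1541, 0.0852, 0.1377, giving 1−D = 0.8832 (working shown to 4 dp, full precision carried).
Community Y: N=79, proportions 0.1392, 0.0759, 0.038, 0.1013, 0.0127, 0.0633, 0.5696, giving 1−D = 0.6345.
Difference = |0.8832 − 0.6345| = 0.2487, i.e. 0.25 to 2 decimal places.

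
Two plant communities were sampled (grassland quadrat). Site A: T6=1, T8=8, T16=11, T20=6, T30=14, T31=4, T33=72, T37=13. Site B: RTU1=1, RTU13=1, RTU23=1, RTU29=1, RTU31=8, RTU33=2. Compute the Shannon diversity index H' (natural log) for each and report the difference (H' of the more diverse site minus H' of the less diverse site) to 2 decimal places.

0.12

Site A: N=129, proportions 0.0078, 0.062, 0.0853, 0.0465, 0.1085, 0.031, 0.5581, 0.1008, giving H' = 1.4682 (working shown to 4 dp, full precision carried).
Site B: N=14, proportions 0.0714, 0.0714, 0.0714, 0.0714, 0.5714, 0.1429, giving H' = 1.3518.
Difference = |1.4682 − 1.3518| = 0.1164, i.e. 0.12 to 2 decimal places.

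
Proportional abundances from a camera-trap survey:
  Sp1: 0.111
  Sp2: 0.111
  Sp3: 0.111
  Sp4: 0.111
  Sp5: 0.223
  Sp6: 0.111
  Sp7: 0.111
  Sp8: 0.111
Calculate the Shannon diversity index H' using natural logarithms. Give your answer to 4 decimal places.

Each pᵢ ln pᵢ term (working shown to 6 dp, full precision carried): 0.111×(-2.198225)=-0.244003, 0.111×(-2.198225)=-0.244003, 0.111×(-2.198225)=-0.244003, 0.111×(-2.198225)=-0.244003, 0.223×(-1.500584)=-0.334630, 0.111×(-2.198225)=-0.244003, 0.111×(-2.198225)=-0.244003, 0.111×(-2.198225)=-0.244003.
Sum = -2.042651, so H' = 2.0427.

2.0427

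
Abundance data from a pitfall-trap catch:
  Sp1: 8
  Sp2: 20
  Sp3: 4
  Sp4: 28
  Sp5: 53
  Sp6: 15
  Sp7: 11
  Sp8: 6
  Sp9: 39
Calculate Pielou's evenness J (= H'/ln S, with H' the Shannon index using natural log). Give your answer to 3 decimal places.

Total N = 8+20+4+28+53+15+11+6+39 = 184, so the proportions are 0.04348, 0.1087, 0.02174, 0.15217, 0.28804, 0.08152, 0.05978, 0.03261, 0.21196 (working shown to 5 dp, full precision carried).
H' = −Σ pᵢ ln pᵢ = −((-0.13633) + (-0.24122) + (-0.08323) + (-0.28650) + (-0.35851) + (-0.20437) + (-0.16841) + (-0.11163) + (-0.32882)) = 1.91901.
With S = 9 species, ln S = 2.19722, so J = 1.91901/2.19722 = 0.87338, i.e. 0.873 to 3 decimal places.

0.873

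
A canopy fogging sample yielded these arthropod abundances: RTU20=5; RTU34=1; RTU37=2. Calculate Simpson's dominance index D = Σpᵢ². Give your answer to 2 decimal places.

Total N = 5+1+2 = 8, so the proportions are 0.625, 0.125, 0.25 (working shown to 4 dp, full precision carried).
D = 0.625² + 0.125² + 0.25² = 0.3906 + 0.0156 + 0.0625 = 0.4688.
To 2 decimal places, D = 0.47.

0.47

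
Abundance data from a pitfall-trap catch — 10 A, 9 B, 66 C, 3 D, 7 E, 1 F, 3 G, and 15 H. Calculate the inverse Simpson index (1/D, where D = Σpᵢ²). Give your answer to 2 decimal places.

2.69

Total N = 10+9+66+3+7+1+3+15 = 114, so the proportions are 0.08772, 0.07895, 0.57895, 0.02632, 0.0614, 0.00877, 0.02632, 0.13158 (working shown to 5 dp, full precision carried).
D = 0.08772² + 0.07895² + 0.57895² + 0.02632² + 0.0614² + 0.00877² + 0.02632² + 0.13158² = 0.00769 + 0.00623 + 0.33518 + 0.00069 + 0.00377 + 0.00008 + 0.00069 + 0.01731 = 0.37165.
So 1/D = 2.6907, i.e. 2.69 to 2 decimal places.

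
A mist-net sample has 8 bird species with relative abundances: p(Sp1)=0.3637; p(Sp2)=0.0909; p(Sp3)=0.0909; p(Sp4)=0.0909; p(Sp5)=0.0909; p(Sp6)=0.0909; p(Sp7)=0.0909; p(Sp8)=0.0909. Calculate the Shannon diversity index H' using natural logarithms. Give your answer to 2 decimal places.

Each pᵢ ln pᵢ term (working shown to 4 dp, full precision carried): 0.3637×(-1.0114)=-0.3679, 0.0909×(-2.3980)=-0.2180, 0.0909×(-2.3980)=-0.2180, 0.0909×(-2.3980)=-0.2180, 0.0909×(-2.3980)=-0.2180, 0.0909×(-2.3980)=-0.2180, 0.0909×(-2.3980)=-0.2180, 0.0909×(-2.3980)=-0.2180.
Sum = -1.8937, so H' = 1.89.

1.89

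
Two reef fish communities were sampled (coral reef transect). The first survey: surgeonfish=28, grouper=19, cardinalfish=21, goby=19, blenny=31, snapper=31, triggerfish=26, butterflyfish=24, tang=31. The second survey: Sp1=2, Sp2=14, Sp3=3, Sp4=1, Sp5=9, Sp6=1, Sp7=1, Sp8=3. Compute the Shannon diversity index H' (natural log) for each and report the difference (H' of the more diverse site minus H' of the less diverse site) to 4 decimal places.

The first survey: N=230, proportions 0.121739, 0.082609, 0.091304, 0.082609, 0.134783, 0.134783, 0.113043, 0.104348, 0.134783, giving H' = 2.179514 (working shown to 6 dp, full precision carried).
The second survey: N=34, proportions 0.058824, 0.411765, 0.088235, 0.029412, 0.264706, 0.029412, 0.029412, 0.088235, giving H' = 1.623425.
Difference = |2.179514 − 1.623425| = 0.556089, i.e. 0.5561 to 4 decimal places.

0.5561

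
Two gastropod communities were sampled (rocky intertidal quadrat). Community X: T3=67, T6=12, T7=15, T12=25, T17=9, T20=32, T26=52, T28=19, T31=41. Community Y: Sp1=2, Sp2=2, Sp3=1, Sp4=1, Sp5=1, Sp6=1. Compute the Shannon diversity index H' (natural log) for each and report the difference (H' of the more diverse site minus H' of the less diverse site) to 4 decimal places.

0.2811

Community X: N=272, proportions 0.246324, 0.044118, 0.055147, 0.091912, 0.033088, 0.117647, 0.191176, 0.069853, 0.150735, giving H' = 2.014001 (working shown to 6 dp, full precision carried).
Community Y: N=8, proportions 0.25, 0.25, 0.125, 0.125, 0.125, 0.125, giving H' = 1.732868.
Difference = |2.014001 − 1.732868| = 0.281133, i.e. 0.2811 to 4 decimal places.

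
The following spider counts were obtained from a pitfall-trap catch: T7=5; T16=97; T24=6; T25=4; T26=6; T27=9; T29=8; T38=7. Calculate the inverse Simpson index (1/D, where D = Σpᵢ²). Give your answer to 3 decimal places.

Total N = 5+97+6+4+6+9+8+7 = 142, so the proportions are 0.035211, 0.683099, 0.042254, 0.028169, 0.042254, 0.06338, 0.056338, 0.049296 (working shown to 6 dp, full precision carried).
D = 0.035211² + 0.683099² + 0.042254² + 0.028169² + 0.042254² + 0.06338² + 0.056338² + 0.049296² = 0.001240 + 0.466624 + 0.001785 + 0.000793 + 0.001785 + 0.004017 + 0.003174 + 0.002430 = 0.481849.
So 1/D = 2.07534, i.e. 2.075 to 3 decimal places.

2.075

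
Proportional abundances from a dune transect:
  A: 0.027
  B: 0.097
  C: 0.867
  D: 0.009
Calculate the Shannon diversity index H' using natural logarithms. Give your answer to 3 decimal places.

Each pᵢ ln pᵢ term (working shown to 5 dp, full precision carried): 0.027×(-3.61192)=-0.09752, 0.097×(-2.33304)=-0.22631, 0.867×(-0.14272)=-0.12374, 0.009×(-4.71053)=-0.04239.
Sum = -0.48996, so H' = 0.490.

0.490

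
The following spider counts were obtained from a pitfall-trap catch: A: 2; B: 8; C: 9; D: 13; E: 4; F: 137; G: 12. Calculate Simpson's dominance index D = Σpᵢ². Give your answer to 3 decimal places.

0.562

Total N = 2+8+9+13+4+137+12 = 185, so the proportions are 0.01081, 0.04324, 0.04865, 0.07027, 0.02162, 0.74054, 0.06486 (working shown to 5 dp, full precision carried).
D = 0.01081² + 0.04324² + 0.04865² + 0.07027² + 0.02162² + 0.74054² + 0.06486² = 0.00012 + 0.00187 + 0.00237 + 0.00494 + 0.00047 + 0.54840 + 0.00421 = 0.56237.
To 3 decimal places, D = 0.562.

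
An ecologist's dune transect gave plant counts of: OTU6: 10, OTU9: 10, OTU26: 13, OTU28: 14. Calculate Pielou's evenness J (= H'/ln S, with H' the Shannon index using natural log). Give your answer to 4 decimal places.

Total N = 10+10+13+14 = 47, so the proportions are 0.212766, 0.212766, 0.276596, 0.297872 (working shown to 6 dp, full precision carried).
H' = −Σ pᵢ ln pᵢ = −((-0.329269) + (-0.329269) + (-0.355480) + (-0.360750)) = 1.374768.
With S = 4 species, ln S = 1.386294, so J = 1.374768/1.386294 = 0.991685, i.e. 0.9917 to 4 decimal places.

0.9917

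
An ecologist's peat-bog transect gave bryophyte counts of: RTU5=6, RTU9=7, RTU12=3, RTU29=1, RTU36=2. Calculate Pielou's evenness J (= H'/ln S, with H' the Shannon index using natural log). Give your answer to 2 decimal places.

Total N = 6+7+3+1+2 = 19, so the proportions are 0.3158, 0.3684, 0.1579, 0.0526, 0.1053 (working shown to 4 dp, full precision carried).
H' = −Σ pᵢ ln pᵢ = −((-0.3640) + (-0.3679) + (-0.2914) + (-0.1550) + (-0.2370)) = 1.4153.
With S = 5 species, ln S = 1.6094, so J = 1.4153/1.6094 = 0.8794, i.e. 0.88 to 2 decimal places.

0.88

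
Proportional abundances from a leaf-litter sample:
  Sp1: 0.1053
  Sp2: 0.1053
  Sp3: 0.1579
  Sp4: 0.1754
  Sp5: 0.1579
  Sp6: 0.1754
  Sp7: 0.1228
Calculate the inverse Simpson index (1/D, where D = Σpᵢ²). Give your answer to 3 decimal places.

6.727

D = 0.1053² + 0.1053² + 0.1579² + 0.1754² + 0.1579² + 0.1754² + 0.1228² = 0.0110881 + 0.0110881 + 0.0249324 + 0.0307652 + 0.0249324 + 0.0307652 + 0.0150798 = 0.1486512 (working shown to 7 dp, full precision carried).
So 1/D = 6.72716, i.e. 6.727 to 3 decimal places.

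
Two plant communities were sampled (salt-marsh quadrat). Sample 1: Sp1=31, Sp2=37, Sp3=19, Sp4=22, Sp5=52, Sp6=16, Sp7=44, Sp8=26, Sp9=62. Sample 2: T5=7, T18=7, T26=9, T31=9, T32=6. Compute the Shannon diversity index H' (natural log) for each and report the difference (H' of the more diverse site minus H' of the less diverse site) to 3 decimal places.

Sample 1: N=309, proportions 0.10032, 0.11974, 0.06149, 0.0712, 0.16828, 0.05178, 0.14239, 0.08414, 0.20065, giving H' = 2.10574 (working shown to 5 dp, full precision carried).
Sample 2: N=38, proportions 0.18421, 0.18421, 0.23684, 0.23684, 0.15789, giving H' = 1.59697.
Difference = |2.10574 − 1.59697| = 0.50877, i.e. 0.509 to 3 decimal places.

0.509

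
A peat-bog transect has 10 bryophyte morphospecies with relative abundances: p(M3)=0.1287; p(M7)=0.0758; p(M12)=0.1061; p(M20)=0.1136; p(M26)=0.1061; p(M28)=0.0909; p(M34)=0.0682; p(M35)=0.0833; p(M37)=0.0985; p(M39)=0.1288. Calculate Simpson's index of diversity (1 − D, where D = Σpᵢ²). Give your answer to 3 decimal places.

D = 0.1287² + 0.0758² + 0.1061² + 0.1136² + 0.1061² + 0.0909² + 0.0682² + 0.0833² + 0.0985² + 0.1288² = 0.01656 + 0.00575 + 0.01126 + 0.01290 + 0.01126 + 0.00826 + 0.00465 + 0.00694 + 0.00970 + 0.01659 = 0.10387 (working shown to 5 dp, full precision carried).
So 1 − D = 0.89613, i.e. 0.896 to 3 decimal places.

0.896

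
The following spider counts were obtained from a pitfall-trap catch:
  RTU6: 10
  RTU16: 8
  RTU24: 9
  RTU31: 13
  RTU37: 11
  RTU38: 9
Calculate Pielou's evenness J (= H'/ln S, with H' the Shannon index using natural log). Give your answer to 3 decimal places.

0.993

Total N = 10+8+9+13+11+9 = 60, so the proportions are 0.16667, 0.13333, 0.15, 0.21667, 0.18333, 0.15 (working shown to 5 dp, full precision carried).
H' = −Σ pᵢ ln pᵢ = −((-0.29863) + (-0.26865) + (-0.28457) + (-0.33137) + (-0.31102) + (-0.28457)) = 1.77880.
With S = 6 species, ln S = 1.79176, so J = 1.77880/1.79176 = 0.99277, i.e. 0.993 to 3 decimal places.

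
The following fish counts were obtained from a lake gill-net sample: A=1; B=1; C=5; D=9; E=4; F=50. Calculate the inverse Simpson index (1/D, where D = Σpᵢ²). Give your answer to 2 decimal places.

1.87

Total N = 1+1+5+9+4+50 = 70, so the proportions are 0.01429, 0.01429, 0.07143, 0.12857, 0.05714, 0.71429 (working shown to 5 dp, full precision carried).
D = 0.01429² + 0.01429² + 0.07143² + 0.12857² + 0.05714² + 0.71429² = 0.00020 + 0.00020 + 0.00510 + 0.01653 + 0.00327 + 0.51020 = 0.53551.
So 1/D = 1.8674, i.e. 1.87 to 2 decimal places.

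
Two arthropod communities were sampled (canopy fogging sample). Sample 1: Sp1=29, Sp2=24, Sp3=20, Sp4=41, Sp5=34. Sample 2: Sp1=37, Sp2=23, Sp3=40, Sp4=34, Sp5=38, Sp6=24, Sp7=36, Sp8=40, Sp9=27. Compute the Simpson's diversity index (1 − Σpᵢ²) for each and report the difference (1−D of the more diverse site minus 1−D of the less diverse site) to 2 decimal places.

0.10

Sample 1: N=148, proportions 0.1959, 0.1622, 0.1351, 0.277, 0.2297, giving 1−D = 0.7875 (working shown to 4 dp, full precision carried).
Sample 2: N=299, proportions 0.1237, 0.0769, 0.1338, 0.1137, 0.1271, 0.0803, 0.1204, 0.1338, 0.0903, giving 1−D = 0.8848.
Difference = |0.7875 − 0.8848| = 0.0973, i.e. 0.10 to 2 decimal places.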